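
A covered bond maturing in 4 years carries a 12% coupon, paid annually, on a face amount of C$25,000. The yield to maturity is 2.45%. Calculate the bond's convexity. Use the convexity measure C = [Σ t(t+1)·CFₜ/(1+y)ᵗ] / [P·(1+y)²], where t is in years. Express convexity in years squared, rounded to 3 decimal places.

15.830

With y = 0.0245:
  t   CF        PV=CF/(1+0.0245)^t    t·PV        t(t+1)·PV
  1     3,000.00     2,928.2577     2,928.2577       5,856.5154
  2     3,000.00     2,858.2310     5,716.4621      17,149.3862
  3     3,000.00     2,789.8790     8,369.6370      33,478.5479
  4    28,000.00    25,416.1743   101,664.6973     508,323.4863
  Σ                 33,992.5420   118,679.0540     564,807.9357
P = 33,992.5420.
Convexity = Σ t(t+1)·PV / [P·(1+y)²] = 564,807.9357 / (33,992.5420 × 1.049600) = 15.83045.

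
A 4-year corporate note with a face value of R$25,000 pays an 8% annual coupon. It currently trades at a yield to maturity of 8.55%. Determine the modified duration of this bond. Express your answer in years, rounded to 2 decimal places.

3.29 years

Periodic yield y = 0.0855. First find Macaulay duration:
  t   CF        PV=CF/(1+0.0855)^t    t·PV
  1     2,000.00     1,842.4689     1,842.4689
  2     2,000.00     1,697.3458     3,394.6917
  3     2,000.00     1,563.6535     4,690.9604
  4    27,000.00    19,446.6346    77,786.5382
  Σ                 24,550.1028    87,714.6592
P = 24,550.1028; Macaulay duration = 87,714.6592 / 24,550.1028 = 3.57288 years.
Modified duration = D_Mac / (1 + y) = 3.57288 / 1.0855 = 3.29146 years.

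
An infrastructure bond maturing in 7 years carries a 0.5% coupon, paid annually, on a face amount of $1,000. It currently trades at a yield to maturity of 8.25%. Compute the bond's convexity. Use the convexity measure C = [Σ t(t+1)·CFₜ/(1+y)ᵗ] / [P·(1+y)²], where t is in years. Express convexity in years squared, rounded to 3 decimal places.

46.512

With y = 0.0825:
  t   CF        PV=CF/(1+0.0825)^t    t·PV        t(t+1)·PV
  1         5.00         4.6189         4.6189           9.2379
  2         5.00         4.2669         8.5338          25.6015
  3         5.00         3.9417        11.8252          47.3007
  4         5.00         3.6413        14.5653          72.8263
  5         5.00         3.3638        16.8190         100.9141
  6         5.00         3.1074        18.6446         130.5124
  7     1,005.00       576.9932     4,038.9527      32,311.6216
  Σ                    599.9334     4,113.9595      32,698.0145
P = 599.9334.
Convexity = Σ t(t+1)·PV / [P·(1+y)²] = 32,698.0145 / (599.9334 × 1.171806) = 46.51174.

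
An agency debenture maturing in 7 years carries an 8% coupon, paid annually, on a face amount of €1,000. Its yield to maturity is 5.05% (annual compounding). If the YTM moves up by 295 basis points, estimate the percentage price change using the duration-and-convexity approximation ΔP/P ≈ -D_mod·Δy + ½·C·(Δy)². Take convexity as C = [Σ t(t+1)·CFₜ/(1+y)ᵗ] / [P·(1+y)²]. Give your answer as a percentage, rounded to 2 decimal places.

With y = 0.0505:
  t   CF        PV=CF/(1+0.0505)^t    t·PV        t(t+1)·PV
  1        80.00        76.1542        76.1542         152.3084
  2        80.00        72.4933       144.9866         434.9598
  3        80.00        69.0084       207.0251         828.1005
  4        80.00        65.6910       262.7639       1,313.8197
  5        80.00        62.5331       312.6653       1,875.9919
  6        80.00        59.5270       357.1617       2,500.1320
  7     1,080.00       764.9823     5,354.8758      42,839.0060
  Σ                  1,170.3891     6,715.6327      49,944.3183
P = 1,170.3891; D_Mac = 5.73795 yrs; D_mod = 5.46211 yrs; C = 38.66907.
Duration effect: -5.46211 × (+0.0295) = -0.161132
Convexity effect: 0.5 × 38.66907 × (0.0295)² = +0.0168259
ΔP/P ≈ -0.161132 + 0.0168259 = -0.144306 = -14.4306%.

-14.43%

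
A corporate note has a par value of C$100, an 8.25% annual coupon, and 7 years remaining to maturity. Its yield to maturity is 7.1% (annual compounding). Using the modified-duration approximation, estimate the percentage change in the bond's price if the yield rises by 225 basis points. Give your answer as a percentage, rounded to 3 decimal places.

-11.836%

Periodic yield y = 0.071. Modified duration first:
  t   CF        PV=CF/(1+0.071)^t    t·PV
  1         8.25         7.7031         7.7031
  2         8.25         7.1924        14.3848
  3         8.25         6.7156        20.1468
  4         8.25         6.2704        25.0816
  5         8.25         5.8547        29.2736
  6         8.25         5.4666        32.7996
  7       108.25        66.9733       468.8130
  Σ                    106.1761       598.2026
P = 106.1761; D_Mac = 5.63406 yrs; D_mod = 5.63406/(1+0.071) = 5.26056 yrs.
ΔP/P ≈ -D_mod · Δy = -5.26056 × (+0.0225) = -0.118363 = -11.8363%.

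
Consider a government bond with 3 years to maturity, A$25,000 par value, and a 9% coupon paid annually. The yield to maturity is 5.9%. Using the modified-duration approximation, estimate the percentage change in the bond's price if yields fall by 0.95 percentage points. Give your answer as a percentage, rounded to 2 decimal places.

Periodic yield y = 0.059. Modified duration first:
  t   CF        PV=CF/(1+0.059)^t    t·PV
  1     2,250.00     2,124.6459     2,124.6459
  2     2,250.00     2,006.2756     4,012.5513
  3    27,250.00    22,944.5015    68,833.5045
  Σ                 27,075.4230    74,970.7016
P = 27,075.4230; D_Mac = 2.76896 yrs; D_mod = 2.76896/(1+0.059) = 2.61469 yrs.
ΔP/P ≈ -D_mod · Δy = -2.61469 × (-0.0095) = +0.024840 = +2.4840%.

+2.48%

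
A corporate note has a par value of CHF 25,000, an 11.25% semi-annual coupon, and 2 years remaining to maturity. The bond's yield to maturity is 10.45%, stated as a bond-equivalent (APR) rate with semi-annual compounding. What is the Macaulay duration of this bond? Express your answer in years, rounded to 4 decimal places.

1.8470 years

Periodic yield y = 0.05225. Discount each cash flow and weight by its period:
  t   CF        PV=CF/(1+0.05225)^t    t·PV
  1     1,406.25     1,336.4220     1,336.4220
  2     1,406.25     1,270.0613     2,540.1225
  3     1,406.25     1,206.9957     3,620.9872
  4    26,406.25    21,539.2706    86,157.0825
  Σ                 25,352.7496    93,654.6141
Price P = Σ PV = 25,352.7496.
Macaulay duration = Σ(t·PV) / P = 93,654.6141 / 25,352.7496 = 3.69406 half-year periods.
In years: 3.69406 / 2 = 1.84703 years.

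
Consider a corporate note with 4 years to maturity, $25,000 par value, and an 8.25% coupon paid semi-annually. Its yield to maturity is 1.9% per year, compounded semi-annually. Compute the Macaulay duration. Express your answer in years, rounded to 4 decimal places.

3.5485 years

Periodic yield y = 0.0095. Discount each cash flow and weight by its period:
  t   CF        PV=CF/(1+0.0095)^t    t·PV
  1     1,031.25     1,021.5453     1,021.5453
  2     1,031.25     1,011.9320     2,023.8639
  3     1,031.25     1,002.4091     3,007.2272
  4     1,031.25       992.9758     3,971.9032
  5     1,031.25       983.6313     4,918.1566
  6     1,031.25       974.3748     5,846.2485
  7     1,031.25       965.2053     6,756.4371
  8    26,031.25    24,134.8407   193,078.7257
  Σ                 31,086.9143   220,624.1076
Price P = Σ PV = 31,086.9143.
Macaulay duration = Σ(t·PV) / P = 220,624.1076 / 31,086.9143 = 7.09701 half-year periods.
In years: 7.09701 / 2 = 3.54850 years.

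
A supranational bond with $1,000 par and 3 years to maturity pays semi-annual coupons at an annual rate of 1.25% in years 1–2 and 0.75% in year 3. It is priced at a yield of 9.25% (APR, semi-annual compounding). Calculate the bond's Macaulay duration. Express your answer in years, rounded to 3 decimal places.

2.948 years

Periodic yield y = 0.04625. Discount each cash flow and weight by its period:
  t   CF        PV=CF/(1+0.04625)^t    t·PV
  1         6.25         5.9737         5.9737
  2         6.25         5.7096        11.4193
  3         6.25         5.4572        16.3717
  4         6.25         5.2160        20.8640
  5         3.75         2.9913        14.9563
  6     1,003.75       765.2666     4,591.5993
  Σ                    790.6144     4,661.1844
Price P = Σ PV = 790.6144.
Macaulay duration = Σ(t·PV) / P = 4,661.1844 / 790.6144 = 5.89565 half-year periods.
In years: 5.89565 / 2 = 2.94782 years.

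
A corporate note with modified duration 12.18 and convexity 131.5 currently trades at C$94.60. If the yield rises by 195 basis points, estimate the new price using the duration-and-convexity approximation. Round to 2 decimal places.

C$74.50

Duration effect: -D_mod·Δy = -12.18 × (+0.0195) = -0.237510
Convexity effect: ½·C·(Δy)² = 0.5 × 131.5 × (0.0195)² = +0.0250014375
ΔP/P ≈ -0.237510 + 0.0250014375 = -0.2125085625
New price ≈ 94.60 × (1 - 0.2125085625) = 74.4966899875.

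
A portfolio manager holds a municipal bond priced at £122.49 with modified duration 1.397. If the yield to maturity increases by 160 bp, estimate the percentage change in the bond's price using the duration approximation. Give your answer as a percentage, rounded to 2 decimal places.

-2.24%

Duration approximation: ΔP/P ≈ -D_mod · Δy = -1.397 × (+0.016) = -0.022352.
As a percentage: -2.2352%.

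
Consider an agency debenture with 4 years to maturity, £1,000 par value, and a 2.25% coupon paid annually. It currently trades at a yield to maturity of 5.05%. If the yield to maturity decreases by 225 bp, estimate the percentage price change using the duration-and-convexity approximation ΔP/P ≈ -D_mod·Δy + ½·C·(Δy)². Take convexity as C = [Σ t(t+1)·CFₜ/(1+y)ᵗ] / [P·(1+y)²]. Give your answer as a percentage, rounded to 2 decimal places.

+8.71%

With y = 0.0505:
  t   CF        PV=CF/(1+0.0505)^t    t·PV        t(t+1)·PV
  1        22.50        21.4184        21.4184          42.8367
  2        22.50        20.3887        40.7775         122.3324
  3        22.50        19.4086        58.2258         232.9033
  4     1,022.50       839.6129     3,358.4515      16,792.2575
  Σ                    900.8286     3,478.8732      17,190.3300
P = 900.8286; D_Mac = 3.86186 yrs; D_mod = 3.67621 yrs; C = 17.29219.
Duration effect: -3.67621 × (-0.0225) = +0.082715
Convexity effect: 0.5 × 17.29219 × (-0.0225)² = +0.0043771
ΔP/P ≈ +0.082715 + 0.0043771 = +0.087092 = +8.7092%.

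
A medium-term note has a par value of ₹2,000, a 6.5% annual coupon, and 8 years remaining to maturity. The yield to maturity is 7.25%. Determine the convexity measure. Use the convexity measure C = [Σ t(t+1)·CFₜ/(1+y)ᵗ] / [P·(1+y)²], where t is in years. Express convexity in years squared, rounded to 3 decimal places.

46.647

With y = 0.0725:
  t   CF        PV=CF/(1+0.0725)^t    t·PV        t(t+1)·PV
  1       130.00       121.2121       121.2121         242.4242
  2       130.00       113.0183       226.0366         678.1098
  3       130.00       105.3784       316.1351       1,264.5404
  4       130.00        98.2549       393.0195       1,965.0977
  5       130.00        91.6129       458.0647       2,748.3884
  6       130.00        85.4200       512.5200       3,587.6398
  7       130.00        79.6457       557.5198       4,460.1583
  8     2,130.00     1,216.7496     9,733.9965      87,605.9681
  Σ                  1,911.2918    12,318.5043     102,552.3266
P = 1,911.2918.
Convexity = Σ t(t+1)·PV / [P·(1+y)²] = 102,552.3266 / (1,911.2918 × 1.150256) = 46.64702.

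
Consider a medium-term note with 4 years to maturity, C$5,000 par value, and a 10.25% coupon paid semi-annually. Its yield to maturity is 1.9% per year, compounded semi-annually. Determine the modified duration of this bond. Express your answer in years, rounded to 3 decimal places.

Periodic yield y = 0.0095. First find Macaulay duration:
  t   CF        PV=CF/(1+0.0095)^t    t·PV
  1       256.25       253.8385       253.8385
  2       256.25       251.4498       502.8995
  3       256.25       249.0835       747.2504
  4       256.25       246.7394       986.9578
  5       256.25       244.4175     1,222.0874
  6       256.25       242.1174     1,452.7042
  7       256.25       239.8389     1,678.8723
  8     5,256.25     4,873.3256    38,986.6046
  Σ                  6,600.8105    45,831.2147
P = 6,600.8105; Macaulay duration = 45,831.2147 / 6,600.8105 = 6.94327 half-year periods = 3.47164 years.
Modified duration = D_Mac / (1 + y) = 3.47164 / 1.0095 = 3.43897 years.

3.439 years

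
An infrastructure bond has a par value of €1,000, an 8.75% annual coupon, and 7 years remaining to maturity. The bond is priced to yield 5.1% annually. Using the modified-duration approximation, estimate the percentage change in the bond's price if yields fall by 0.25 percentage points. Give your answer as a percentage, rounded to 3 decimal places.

+1.348%

Periodic yield y = 0.051. Modified duration first:
  t   CF        PV=CF/(1+0.051)^t    t·PV
  1        87.50        83.2540        83.2540
  2        87.50        79.2141       158.4282
  3        87.50        75.3702       226.1107
  4        87.50        71.7129       286.8515
  5        87.50        68.2330       341.1650
  6        87.50        64.9220       389.5319
  7     1,087.50       767.7331     5,374.1316
  Σ                  1,210.4394     6,859.4730
P = 1,210.4394; D_Mac = 5.66693 yrs; D_mod = 5.66693/(1+0.051) = 5.39194 yrs.
ΔP/P ≈ -D_mod · Δy = -5.39194 × (-0.0025) = +0.013480 = +1.3480%.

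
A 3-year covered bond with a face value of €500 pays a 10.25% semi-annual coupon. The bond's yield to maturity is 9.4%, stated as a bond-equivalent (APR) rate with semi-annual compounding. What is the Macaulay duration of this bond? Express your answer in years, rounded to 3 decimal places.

Periodic yield y = 0.047. Discount each cash flow and weight by its period:
  t   CF        PV=CF/(1+0.047)^t    t·PV
  1       25.625        24.4747        24.4747
  2       25.625        23.3760        46.7520
  3       25.625        22.3267        66.9800
  4       25.625        21.3244        85.2977
  5       25.625        20.3672       101.8358
  6      525.625       399.0212     2,394.1269
  Σ                    510.8901     2,719.4671
Price P = Σ PV = 510.8901.
Macaulay duration = Σ(t·PV) / P = 2,719.4671 / 510.8901 = 5.32300 half-year periods.
In years: 5.32300 / 2 = 2.66150 years.

2.661 years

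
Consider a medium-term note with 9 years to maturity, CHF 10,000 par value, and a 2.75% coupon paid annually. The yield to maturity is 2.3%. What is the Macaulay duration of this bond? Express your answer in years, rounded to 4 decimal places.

Periodic yield y = 0.023. Discount each cash flow and weight by its year:
  t   CF        PV=CF/(1+0.023)^t    t·PV
  1       275.00       268.8172       268.8172
  2       275.00       262.7734       525.5468
  3       275.00       256.8655       770.5965
  4       275.00       251.0904     1,004.3617
  5       275.00       245.4452     1,227.2259
  6       275.00       239.9269     1,439.5612
  7       275.00       234.5326     1,641.7284
  8       275.00       229.2596     1,834.0772
  9    10,275.00     8,373.3863    75,360.4766
  Σ                 10,362.0972    84,072.3916
Price P = Σ PV = 10,362.0972.
Macaulay duration = Σ(t·PV) / P = 84,072.3916 / 10,362.0972 = 8.11345 years.

8.1135 years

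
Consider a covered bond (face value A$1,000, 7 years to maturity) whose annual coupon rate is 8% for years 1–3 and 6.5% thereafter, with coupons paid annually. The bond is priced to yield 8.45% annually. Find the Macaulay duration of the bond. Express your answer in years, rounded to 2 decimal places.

Periodic yield y = 0.0845. Discount each cash flow and weight by its year:
  t   CF        PV=CF/(1+0.0845)^t    t·PV
  1        80.00        73.7667        73.7667
  2        80.00        68.0191       136.0382
  3        80.00        62.7193       188.1579
  4        65.00        46.9889       187.9555
  5        65.00        43.3277       216.6385
  6        65.00        39.9518       239.7106
  7     1,065.00       603.5909     4,225.1366
  Σ                    938.3644     5,267.4041
Price P = Σ PV = 938.3644.
Macaulay duration = Σ(t·PV) / P = 5,267.4041 / 938.3644 = 5.61339 years.

5.61 years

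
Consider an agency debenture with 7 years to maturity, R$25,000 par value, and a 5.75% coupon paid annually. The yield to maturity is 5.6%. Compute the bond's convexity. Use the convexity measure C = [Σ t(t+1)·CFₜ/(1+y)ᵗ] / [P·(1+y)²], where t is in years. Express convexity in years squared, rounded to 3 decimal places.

With y = 0.056:
  t   CF        PV=CF/(1+0.056)^t    t·PV        t(t+1)·PV
  1     1,437.50     1,361.2689     1,361.2689       2,722.5379
  2     1,437.50     1,289.0804     2,578.1609       7,734.4826
  3     1,437.50     1,220.7201     3,662.1603      14,648.6413
  4     1,437.50     1,155.9850     4,623.9398      23,119.6990
  5     1,437.50     1,094.6827     5,473.4136      32,840.4816
  6     1,437.50     1,036.6314     6,219.7882      43,538.5172
  7    26,437.50    18,053.9800   126,377.8601   1,011,022.8807
  Σ                 25,212.3485   150,296.5918   1,135,627.2404
P = 25,212.3485.
Convexity = Σ t(t+1)·PV / [P·(1+y)²] = 1,135,627.2404 / (25,212.3485 × 1.115136) = 40.39194.

40.392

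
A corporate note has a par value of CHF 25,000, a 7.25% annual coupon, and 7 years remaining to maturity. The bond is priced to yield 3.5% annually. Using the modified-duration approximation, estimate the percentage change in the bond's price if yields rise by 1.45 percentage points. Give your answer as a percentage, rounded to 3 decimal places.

Periodic yield y = 0.035. Modified duration first:
  t   CF        PV=CF/(1+0.035)^t    t·PV
  1     1,812.50     1,751.2077     1,751.2077
  2     1,812.50     1,691.9881     3,383.9763
  3     1,812.50     1,634.7712     4,904.3135
  4     1,812.50     1,579.4890     6,317.9562
  5     1,812.50     1,526.0764     7,630.3818
  6     1,812.50     1,474.4699     8,846.8195
  7    26,812.50    21,074.3826   147,520.6784
  Σ                 30,732.3850   180,355.3334
P = 30,732.3850; D_Mac = 5.86858 yrs; D_mod = 5.86858/(1+0.035) = 5.67012 yrs.
ΔP/P ≈ -D_mod · Δy = -5.67012 × (+0.0145) = -0.082217 = -8.2217%.

-8.222%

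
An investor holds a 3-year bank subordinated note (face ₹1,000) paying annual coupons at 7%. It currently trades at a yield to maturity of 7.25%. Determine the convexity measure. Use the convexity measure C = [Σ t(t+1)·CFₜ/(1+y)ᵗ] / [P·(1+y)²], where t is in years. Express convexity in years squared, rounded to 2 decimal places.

With y = 0.0725:
  t   CF        PV=CF/(1+0.0725)^t    t·PV        t(t+1)·PV
  1        70.00        65.2681        65.2681         130.5361
  2        70.00        60.8560       121.7120         365.1360
  3     1,070.00       867.3450     2,602.0350      10,408.1399
  Σ                    993.4691     2,789.0151      10,903.8121
P = 993.4691.
Convexity = Σ t(t+1)·PV / [P·(1+y)²] = 10,903.8121 / (993.4691 × 1.150256) = 9.54178.

9.54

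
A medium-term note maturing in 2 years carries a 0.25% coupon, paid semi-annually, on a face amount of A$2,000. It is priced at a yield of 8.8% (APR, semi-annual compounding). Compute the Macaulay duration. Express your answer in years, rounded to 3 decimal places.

1.996 years

Periodic yield y = 0.044. Discount each cash flow and weight by its period:
  t   CF        PV=CF/(1+0.044)^t    t·PV
  1         2.50         2.3946         2.3946
  2         2.50         2.2937         4.5874
  3         2.50         2.1970         6.5911
  4     2,002.50     1,685.6621     6,742.6485
  Σ                  1,692.5475     6,756.2217
Price P = Σ PV = 1,692.5475.
Macaulay duration = Σ(t·PV) / P = 6,756.2217 / 1,692.5475 = 3.99175 half-year periods.
In years: 3.99175 / 2 = 1.99587 years.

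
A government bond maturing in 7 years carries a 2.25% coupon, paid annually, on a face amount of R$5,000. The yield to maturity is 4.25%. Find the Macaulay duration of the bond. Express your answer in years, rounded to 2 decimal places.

6.52 years

Periodic yield y = 0.0425. Discount each cash flow and weight by its year:
  t   CF        PV=CF/(1+0.0425)^t    t·PV
  1       112.50       107.9137       107.9137
  2       112.50       103.5143       207.0286
  3       112.50        99.2943       297.8829
  4       112.50        95.2463       380.9853
  5       112.50        91.3634       456.8169
  6       112.50        87.6387       525.8325
  7     5,112.50     3,820.3300    26,742.3098
  Σ                  4,405.3007    28,718.7697
Price P = Σ PV = 4,405.3007.
Macaulay duration = Σ(t·PV) / P = 28,718.7697 / 4,405.3007 = 6.51914 years.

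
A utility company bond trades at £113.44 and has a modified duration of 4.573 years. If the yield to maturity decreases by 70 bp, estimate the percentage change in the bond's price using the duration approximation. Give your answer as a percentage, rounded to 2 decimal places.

+3.20%

Duration approximation: ΔP/P ≈ -D_mod · Δy = -4.573 × (-0.007) = +0.032011.
As a percentage: +3.2011%.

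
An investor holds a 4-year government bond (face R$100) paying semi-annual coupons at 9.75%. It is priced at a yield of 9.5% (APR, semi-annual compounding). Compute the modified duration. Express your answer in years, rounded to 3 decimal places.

Periodic yield y = 0.0475. First find Macaulay duration:
  t   CF        PV=CF/(1+0.0475)^t    t·PV
  1        4.875         4.6539         4.6539
  2        4.875         4.4429         8.8858
  3        4.875         4.2414        12.7243
  4        4.875         4.0491        16.1964
  5        4.875         3.8655        19.3274
  6        4.875         3.6902        22.1412
  7        4.875         3.5229        24.6601
  8      104.875        72.3502       578.8016
  Σ                    100.8161       687.3908
P = 100.8161; Macaulay duration = 687.3908 / 100.8161 = 6.81826 half-year periods = 3.40913 years.
Modified duration = D_Mac / (1 + y) = 3.40913 / 1.0475 = 3.25454 years.

3.255 years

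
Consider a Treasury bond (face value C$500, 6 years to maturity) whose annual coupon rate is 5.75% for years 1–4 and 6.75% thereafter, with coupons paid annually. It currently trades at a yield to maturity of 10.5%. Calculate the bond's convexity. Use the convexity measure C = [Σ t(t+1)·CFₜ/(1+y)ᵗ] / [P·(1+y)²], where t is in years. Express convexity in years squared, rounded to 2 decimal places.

With y = 0.105:
  t   CF        PV=CF/(1+0.105)^t    t·PV        t(t+1)·PV
  1        28.75        26.0181        26.0181          52.0362
  2        28.75        23.5458        47.0916         141.2747
  3        28.75        21.3084        63.9252         255.7009
  4        28.75        19.2836        77.1345         385.6726
  5        33.75        20.4862       102.4312         614.5874
  6       533.75       293.2002     1,759.2010      12,314.4072
  Σ                    403.8423     2,075.8017      13,763.6790
P = 403.8423.
Convexity = Σ t(t+1)·PV / [P·(1+y)²] = 13,763.6790 / (403.8423 × 1.221025) = 27.91246.

27.91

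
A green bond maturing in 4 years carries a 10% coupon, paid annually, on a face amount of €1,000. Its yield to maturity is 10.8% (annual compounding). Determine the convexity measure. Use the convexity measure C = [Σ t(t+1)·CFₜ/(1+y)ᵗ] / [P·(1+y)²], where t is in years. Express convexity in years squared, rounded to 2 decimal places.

With y = 0.108:
  t   CF        PV=CF/(1+0.108)^t    t·PV        t(t+1)·PV
  1       100.00        90.2527        90.2527         180.5054
  2       100.00        81.4555       162.9110         488.7331
  3       100.00        73.5158       220.5474         882.1897
  4     1,100.00       729.8501     2,919.4002      14,597.0010
  Σ                    975.0741     3,393.1114      16,148.4292
P = 975.0741.
Convexity = Σ t(t+1)·PV / [P·(1+y)²] = 16,148.4292 / (975.0741 × 1.227664) = 13.49004.

13.49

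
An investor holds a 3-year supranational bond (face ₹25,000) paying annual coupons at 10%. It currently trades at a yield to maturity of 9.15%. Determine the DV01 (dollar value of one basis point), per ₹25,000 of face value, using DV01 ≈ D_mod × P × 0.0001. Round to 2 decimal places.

Periodic yield y = 0.0915.
  t   CF        PV=CF/(1+0.0915)^t    t·PV
  1     2,500.00     2,290.4260     2,290.4260
  2     2,500.00     2,098.4205     4,196.8411
  3    27,500.00    21,147.6188    63,442.8564
  Σ                 25,536.4654    69,930.1235
P = 25,536.4654; D_Mac = 2.73844 yrs; D_mod = 2.50888 yrs.
DV01 ≈ 2.50888 × 25,536.4654 × 0.0001 = 6.406791.

₹6.41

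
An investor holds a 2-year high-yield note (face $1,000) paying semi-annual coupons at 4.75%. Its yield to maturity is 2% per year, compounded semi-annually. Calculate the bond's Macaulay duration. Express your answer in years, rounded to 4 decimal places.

1.9335 years

Periodic yield y = 0.01. Discount each cash flow and weight by its period:
  t   CF        PV=CF/(1+0.01)^t    t·PV
  1        23.75        23.5149        23.5149
  2        23.75        23.2820        46.5641
  3        23.75        23.0515        69.1545
  4     1,023.75       983.8036     3,935.2145
  Σ                  1,053.6520     4,074.4480
Price P = Σ PV = 1,053.6520.
Macaulay duration = Σ(t·PV) / P = 4,074.4480 / 1,053.6520 = 3.86698 half-year periods.
In years: 3.86698 / 2 = 1.93349 years.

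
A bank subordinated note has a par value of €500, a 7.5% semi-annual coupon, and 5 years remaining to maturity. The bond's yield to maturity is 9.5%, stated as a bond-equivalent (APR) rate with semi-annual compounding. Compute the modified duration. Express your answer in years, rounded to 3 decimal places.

Periodic yield y = 0.0475. First find Macaulay duration:
  t   CF        PV=CF/(1+0.0475)^t    t·PV
  1        18.75        17.8998        17.8998
  2        18.75        17.0881        34.1762
  3        18.75        16.3132        48.9396
  4        18.75        15.5735        62.2938
  5        18.75        14.8673        74.3363
  6        18.75        14.1931        85.1586
  7        18.75        13.5495        94.8465
  8        18.75        12.9351       103.4806
  9        18.75        12.3485       111.1367
  10      518.75       326.1503     3,261.5031
  Σ                    460.9183     3,893.7711
P = 460.9183; Macaulay duration = 3,893.7711 / 460.9183 = 8.44786 half-year periods = 4.22393 years.
Modified duration = D_Mac / (1 + y) = 4.22393 / 1.0475 = 4.03239 years.

4.032 years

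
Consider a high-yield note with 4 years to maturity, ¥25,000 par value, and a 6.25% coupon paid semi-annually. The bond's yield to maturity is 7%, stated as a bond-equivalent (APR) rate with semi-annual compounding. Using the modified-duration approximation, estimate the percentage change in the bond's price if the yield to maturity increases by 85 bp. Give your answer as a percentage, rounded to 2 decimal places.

-2.95%

Periodic yield y = 0.035. Modified duration first:
  t   CF        PV=CF/(1+0.035)^t    t·PV
  1       781.25       754.8309       754.8309
  2       781.25       729.3052     1,458.6105
  3       781.25       704.6427     2,113.9282
  4       781.25       680.8142     2,723.2570
  5       781.25       657.7915     3,288.9577
  6       781.25       635.5474     3,813.2843
  7       781.25       614.0554     4,298.3881
  8    25,781.25    19,578.5792   156,628.6335
  Σ                 24,355.5667   175,079.8901
P = 24,355.5667; D_Mac = 7.18850 half-year periods = 3.59425 yrs; D_mod = 3.59425/(1+0.035) = 3.47270 yrs.
ΔP/P ≈ -D_mod · Δy = -3.47270 × (+0.0085) = -0.029518 = -2.9518%.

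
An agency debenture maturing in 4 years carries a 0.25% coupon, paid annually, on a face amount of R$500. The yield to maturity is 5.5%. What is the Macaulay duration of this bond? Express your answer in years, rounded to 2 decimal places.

3.98 years

Periodic yield y = 0.055. Discount each cash flow and weight by its year:
  t   CF        PV=CF/(1+0.055)^t    t·PV
  1         1.25         1.1848         1.1848
  2         1.25         1.1231         2.2461
  3         1.25         1.0645         3.1936
  4       501.25       404.6174     1,618.4696
  Σ                    407.9898     1,625.0941
Price P = Σ PV = 407.9898.
Macaulay duration = Σ(t·PV) / P = 1,625.0941 / 407.9898 = 3.98317 years.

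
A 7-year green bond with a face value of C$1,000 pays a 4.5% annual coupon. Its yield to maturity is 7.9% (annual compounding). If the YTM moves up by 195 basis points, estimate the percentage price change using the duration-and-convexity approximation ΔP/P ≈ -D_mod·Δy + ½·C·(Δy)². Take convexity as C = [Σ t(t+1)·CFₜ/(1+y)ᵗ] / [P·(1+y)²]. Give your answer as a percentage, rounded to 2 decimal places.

With y = 0.079:
  t   CF        PV=CF/(1+0.079)^t    t·PV        t(t+1)·PV
  1        45.00        41.7053        41.7053          83.4106
  2        45.00        38.6518        77.3036         231.9107
  3        45.00        35.8219       107.4656         429.8624
  4        45.00        33.1991       132.7965         663.9826
  5        45.00        30.7684       153.8421         923.0528
  6        45.00        28.5157       171.0941       1,197.6589
  7     1,045.00       613.7142     4,295.9995      34,367.9956
  Σ                    822.3764     4,980.2067      37,897.8736
P = 822.3764; D_Mac = 6.05587 yrs; D_mod = 5.61249 yrs; C = 39.58233.
Duration effect: -5.61249 × (+0.0195) = -0.109443
Convexity effect: 0.5 × 39.58233 × (0.0195)² = +0.0075256
ΔP/P ≈ -0.109443 + 0.0075256 = -0.101918 = -10.1918%.

-10.19%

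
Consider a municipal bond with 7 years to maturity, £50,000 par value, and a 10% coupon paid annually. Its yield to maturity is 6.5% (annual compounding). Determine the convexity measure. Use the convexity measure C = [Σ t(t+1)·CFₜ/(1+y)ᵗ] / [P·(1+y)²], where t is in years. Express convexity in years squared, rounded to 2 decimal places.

With y = 0.065:
  t   CF        PV=CF/(1+0.065)^t    t·PV        t(t+1)·PV
  1     5,000.00     4,694.8357     4,694.8357       9,389.6714
  2     5,000.00     4,408.2964     8,816.5928      26,449.7785
  3     5,000.00     4,139.2455    12,417.7364      49,670.9455
  4     5,000.00     3,886.6155    15,546.4618      77,732.3091
  5     5,000.00     3,649.4042    18,247.0209     109,482.1255
  6     5,000.00     3,426.6706    20,560.0236     143,920.1649
  7    55,000.00    35,392.8418   247,749.8927   1,981,999.1417
  Σ                 59,597.9096   328,032.5639   2,398,644.1366
P = 59,597.9096.
Convexity = Σ t(t+1)·PV / [P·(1+y)²] = 2,398,644.1366 / (59,597.9096 × 1.134225) = 35.48425.

35.48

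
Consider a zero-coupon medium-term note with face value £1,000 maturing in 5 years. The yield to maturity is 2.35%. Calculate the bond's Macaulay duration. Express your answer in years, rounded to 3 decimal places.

5.000 years

A zero-coupon bond has a single cash flow at maturity, so its Macaulay duration equals its maturity: 5 years.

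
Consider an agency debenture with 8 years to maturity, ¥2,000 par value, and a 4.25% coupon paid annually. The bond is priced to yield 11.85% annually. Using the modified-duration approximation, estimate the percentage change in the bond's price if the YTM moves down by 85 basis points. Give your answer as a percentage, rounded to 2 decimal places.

Periodic yield y = 0.1185. Modified duration first:
  t   CF        PV=CF/(1+0.1185)^t    t·PV
  1        85.00        75.9946        75.9946
  2        85.00        67.9433       135.8867
  3        85.00        60.7451       182.2352
  4        85.00        54.3094       217.2376
  5        85.00        48.5556       242.7778
  6        85.00        43.4113       260.4679
  7        85.00        38.8121       271.6846
  8     2,085.00       851.1736     6,809.3889
  Σ                  1,240.9450     8,195.6733
P = 1,240.9450; D_Mac = 6.60438 yrs; D_mod = 6.60438/(1+0.1185) = 5.90468 yrs.
ΔP/P ≈ -D_mod · Δy = -5.90468 × (-0.0085) = +0.050190 = +5.0190%.

+5.02%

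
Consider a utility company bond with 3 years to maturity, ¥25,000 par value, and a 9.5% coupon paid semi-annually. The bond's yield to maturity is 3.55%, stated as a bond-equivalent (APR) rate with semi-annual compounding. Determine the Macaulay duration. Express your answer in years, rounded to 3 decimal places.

2.707 years

Periodic yield y = 0.01775. Discount each cash flow and weight by its period:
  t   CF        PV=CF/(1+0.01775)^t    t·PV
  1     1,187.50     1,166.7895     1,166.7895
  2     1,187.50     1,146.4402     2,292.8803
  3     1,187.50     1,126.4458     3,379.3373
  4     1,187.50     1,106.8001     4,427.2002
  5     1,187.50     1,087.4970     5,437.4849
  6    26,187.50    23,563.9110   141,383.4661
  Σ                 29,197.8835   158,087.1584
Price P = Σ PV = 29,197.8835.
Macaulay duration = Σ(t·PV) / P = 158,087.1584 / 29,197.8835 = 5.41434 half-year periods.
In years: 5.41434 / 2 = 2.70717 years.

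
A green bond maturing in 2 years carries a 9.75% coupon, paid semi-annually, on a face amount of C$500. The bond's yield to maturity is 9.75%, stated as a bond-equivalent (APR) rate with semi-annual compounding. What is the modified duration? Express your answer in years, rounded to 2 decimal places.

Periodic yield y = 0.04875. First find Macaulay duration:
  t   CF        PV=CF/(1+0.04875)^t    t·PV
  1       24.375        23.2420        23.2420
  2       24.375        22.1616        44.3232
  3       24.375        21.1314        63.3943
  4      524.375       433.4650     1,733.8602
  Σ                    500.0000     1,864.8196
P = 500.0000; Macaulay duration = 1,864.8196 / 500.0000 = 3.72964 half-year periods = 1.86482 years.
Modified duration = D_Mac / (1 + y) = 1.86482 / 1.04875 = 1.77814 years.

1.78 years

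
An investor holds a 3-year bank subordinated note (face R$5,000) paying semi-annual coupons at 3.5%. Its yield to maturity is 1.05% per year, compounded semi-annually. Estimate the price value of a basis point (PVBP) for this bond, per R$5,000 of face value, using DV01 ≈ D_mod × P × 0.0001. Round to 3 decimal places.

R$1.535

Periodic yield y = 0.00525.
  t   CF        PV=CF/(1+0.00525)^t    t·PV
  1        87.50        87.0430        87.0430
  2        87.50        86.5884       173.1769
  3        87.50        86.1362       258.4087
  4        87.50        85.6864       342.7455
  5        87.50        85.2389       426.1943
  6     5,087.50     4,930.1477    29,580.8863
  Σ                  5,360.8406    30,868.4546
P = 5,360.8406; D_Mac = 5.75814 half-year periods = 2.87907 yrs; D_mod = 2.86403 yrs.
DV01 ≈ 2.86403 × 5,360.8406 × 0.0001 = 1.535362.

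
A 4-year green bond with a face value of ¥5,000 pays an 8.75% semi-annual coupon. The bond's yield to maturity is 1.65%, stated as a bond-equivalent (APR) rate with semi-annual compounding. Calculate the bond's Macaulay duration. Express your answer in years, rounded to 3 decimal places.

Periodic yield y = 0.00825. Discount each cash flow and weight by its period:
  t   CF        PV=CF/(1+0.00825)^t    t·PV
  1       218.75       216.9601       216.9601
  2       218.75       215.1848       430.3696
  3       218.75       213.4241       640.2722
  4       218.75       211.6777       846.7109
  5       218.75       209.9457     1,049.7283
  6       218.75       208.2278     1,249.3667
  7       218.75       206.5240     1,445.6677
  8     5,218.75     4,886.7559    39,094.0473
  Σ                  6,368.7000    44,973.1228
Price P = Σ PV = 6,368.7000.
Macaulay duration = Σ(t·PV) / P = 44,973.1228 / 6,368.7000 = 7.06159 half-year periods.
In years: 7.06159 / 2 = 3.53079 years.

3.531 years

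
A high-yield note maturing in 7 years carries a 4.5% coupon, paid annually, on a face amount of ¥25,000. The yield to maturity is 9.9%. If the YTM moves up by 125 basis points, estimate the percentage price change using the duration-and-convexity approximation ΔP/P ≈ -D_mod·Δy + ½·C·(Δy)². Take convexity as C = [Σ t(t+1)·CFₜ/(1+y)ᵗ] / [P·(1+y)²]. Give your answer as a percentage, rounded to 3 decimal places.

-6.522%

With y = 0.099:
  t   CF        PV=CF/(1+0.099)^t    t·PV        t(t+1)·PV
  1     1,125.00     1,023.6579     1,023.6579       2,047.3157
  2     1,125.00       931.4448     1,862.8897       5,588.6690
  3     1,125.00       847.5385     2,542.6156      10,170.4622
  4     1,125.00       771.1906     3,084.7626      15,423.8129
  5     1,125.00       701.7203     3,508.6017      21,051.6100
  6     1,125.00       638.5080     3,831.0482      26,817.3375
  7    26,125.00    13,491.8795    94,443.1562     755,545.2493
  Σ                 18,405.9397   110,296.7317     836,644.4566
P = 18,405.9397; D_Mac = 5.99245 yrs; D_mod = 5.45264 yrs; C = 37.63462.
Duration effect: -5.45264 × (+0.0125) = -0.068158
Convexity effect: 0.5 × 37.63462 × (0.0125)² = +0.0029402
ΔP/P ≈ -0.068158 + 0.0029402 = -0.065218 = -6.5218%.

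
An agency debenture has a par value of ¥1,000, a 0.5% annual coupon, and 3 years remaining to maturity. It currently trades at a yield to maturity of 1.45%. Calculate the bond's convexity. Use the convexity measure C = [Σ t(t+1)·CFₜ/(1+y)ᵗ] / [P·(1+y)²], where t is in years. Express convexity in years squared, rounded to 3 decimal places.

With y = 0.0145:
  t   CF        PV=CF/(1+0.0145)^t    t·PV        t(t+1)·PV
  1         5.00         4.9285         4.9285           9.8571
  2         5.00         4.8581         9.7162          29.1486
  3     1,005.00       962.5203     2,887.5610      11,550.2439
  Σ                    972.3070     2,902.2057      11,589.2495
P = 972.3070.
Convexity = Σ t(t+1)·PV / [P·(1+y)²] = 11,589.2495 / (972.3070 × 1.029210) = 11.58105.

11.581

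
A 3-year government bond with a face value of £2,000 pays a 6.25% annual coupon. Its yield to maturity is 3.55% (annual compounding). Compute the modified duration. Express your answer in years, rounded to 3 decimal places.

2.736 years

Periodic yield y = 0.0355. First find Macaulay duration:
  t   CF        PV=CF/(1+0.0355)^t    t·PV
  1       125.00       120.7146       120.7146
  2       125.00       116.5762       233.1524
  3     2,125.00     1,913.8532     5,741.5596
  Σ                  2,151.1440     6,095.4266
P = 2,151.1440; Macaulay duration = 6,095.4266 / 2,151.1440 = 2.83357 years.
Modified duration = D_Mac / (1 + y) = 2.83357 / 1.0355 = 2.73643 years.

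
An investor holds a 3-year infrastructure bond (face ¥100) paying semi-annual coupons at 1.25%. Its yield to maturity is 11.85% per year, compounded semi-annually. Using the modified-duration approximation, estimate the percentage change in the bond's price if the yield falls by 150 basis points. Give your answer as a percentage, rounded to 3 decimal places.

+4.170%

Periodic yield y = 0.05925. Modified duration first:
  t   CF        PV=CF/(1+0.05925)^t    t·PV
  1        0.625         0.5900         0.5900
  2        0.625         0.5570         1.1141
  3        0.625         0.5259         1.5776
  4        0.625         0.4965         1.9858
  5        0.625         0.4687         2.3435
  6      100.625        71.2385       427.4313
  Σ                     73.8767       435.0423
P = 73.8767; D_Mac = 5.88877 half-year periods = 2.94438 yrs; D_mod = 2.94438/(1+0.05925) = 2.77969 yrs.
ΔP/P ≈ -D_mod · Δy = -2.77969 × (-0.015) = +0.041695 = +4.1695%.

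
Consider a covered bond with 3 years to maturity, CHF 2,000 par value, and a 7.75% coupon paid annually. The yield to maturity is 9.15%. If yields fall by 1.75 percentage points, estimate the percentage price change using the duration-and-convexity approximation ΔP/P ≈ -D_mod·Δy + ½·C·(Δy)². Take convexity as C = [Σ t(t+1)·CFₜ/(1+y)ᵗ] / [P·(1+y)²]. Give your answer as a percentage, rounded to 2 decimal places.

With y = 0.0915:
  t   CF        PV=CF/(1+0.0915)^t    t·PV        t(t+1)·PV
  1       155.00       142.0064       142.0064         284.0128
  2       155.00       130.1021       260.2041         780.6124
  3     2,155.00     1,657.2043     4,971.6129      19,886.4517
  Σ                  1,929.3128     5,373.8235      20,951.0770
P = 1,929.3128; D_Mac = 2.78536 yrs; D_mod = 2.55186 yrs; C = 9.11499.
Duration effect: -2.55186 × (-0.0175) = +0.044658
Convexity effect: 0.5 × 9.11499 × (-0.0175)² = +0.0013957
ΔP/P ≈ +0.044658 + 0.0013957 = +0.046053 = +4.6053%.

+4.61%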